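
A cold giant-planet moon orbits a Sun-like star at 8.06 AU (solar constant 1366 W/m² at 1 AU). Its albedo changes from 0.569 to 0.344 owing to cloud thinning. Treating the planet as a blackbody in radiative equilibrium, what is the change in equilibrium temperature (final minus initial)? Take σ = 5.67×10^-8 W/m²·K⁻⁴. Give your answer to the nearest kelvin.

9 K

Flux at the orbit: S = 1366/(8.06)² = 21.03 W/m².
With α = 0.569, T₁ = 79.51 K.
With α = 0.344, T₂ = 88.31 K.
Change: 88.31 − 79.51 = 8.803 K.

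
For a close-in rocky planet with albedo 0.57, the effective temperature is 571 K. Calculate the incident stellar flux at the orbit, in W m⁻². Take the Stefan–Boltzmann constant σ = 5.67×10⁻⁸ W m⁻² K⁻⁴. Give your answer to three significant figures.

Invert the energy balance for S: S = 4σT⁴/(1−α).
The emitted flux is σT⁴ = 6027 W m⁻².
S = 4·6027/0.43 = 56070 W m⁻².

56100 W m⁻²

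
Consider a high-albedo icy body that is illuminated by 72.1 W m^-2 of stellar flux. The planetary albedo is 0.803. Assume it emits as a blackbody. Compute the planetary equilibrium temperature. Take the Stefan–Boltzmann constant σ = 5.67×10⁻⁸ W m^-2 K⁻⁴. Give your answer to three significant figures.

Averaging over the sphere, the absorbed flux is S(1−α)/4 = 3.551 W m^-2.
In equilibrium σT⁴ equals this, so T = 88.96 K.

89.0 K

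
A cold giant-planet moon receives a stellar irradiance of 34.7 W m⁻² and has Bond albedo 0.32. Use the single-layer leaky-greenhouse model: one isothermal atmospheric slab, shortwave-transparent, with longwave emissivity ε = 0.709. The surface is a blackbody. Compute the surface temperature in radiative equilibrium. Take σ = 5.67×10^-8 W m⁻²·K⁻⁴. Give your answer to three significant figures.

113 K

The planet radiates to space at T_e = [S(1−α)/(4σ)]^(1/4) = 101.0 K.
The surface balance (absorbed SW + ε·downward IR = σT_s⁴) with T_a⁴ = T_s⁴/2 reduces to T_s = T_e·[2/(2−ε)]^¼ = 112.7 K.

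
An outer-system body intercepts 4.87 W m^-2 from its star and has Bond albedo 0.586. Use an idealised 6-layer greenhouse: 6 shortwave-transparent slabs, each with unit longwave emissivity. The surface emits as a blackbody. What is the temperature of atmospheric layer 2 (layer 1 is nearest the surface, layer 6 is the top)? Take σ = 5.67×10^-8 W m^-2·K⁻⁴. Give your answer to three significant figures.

81.7 kelvin

OLR = S(1−α)/4 = 0.5040 W m^-2; the top layer radiates at T_e = 54.60 K.
Each opaque layer satisfies 2T_j⁴ = T_{j−1}⁴ + T_{j+1}⁴, giving T_k⁴ = (N+1−k)T_e⁴.
T_2 = (5)^(1/4)·54.60 = 81.65 K.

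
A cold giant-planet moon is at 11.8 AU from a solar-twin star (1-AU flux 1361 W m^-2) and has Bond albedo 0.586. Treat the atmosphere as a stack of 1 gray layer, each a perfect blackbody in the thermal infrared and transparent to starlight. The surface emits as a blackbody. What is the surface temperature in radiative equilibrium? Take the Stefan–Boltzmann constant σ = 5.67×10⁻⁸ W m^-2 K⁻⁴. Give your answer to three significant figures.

77.3 kelvin

Irradiance scales as 1/d², so S = 1361 W m^-2 × (1/11.8)² = 9.774 W m^-2.
OLR = S(1−α)/4 = 1.012 W m^-2; the top layer radiates at T_e = 64.99 K.
With N = 1 opaque layers, T_s = (N+1)^(1/4)·T_e = 2^(1/4)·64.99 = 77.29 K.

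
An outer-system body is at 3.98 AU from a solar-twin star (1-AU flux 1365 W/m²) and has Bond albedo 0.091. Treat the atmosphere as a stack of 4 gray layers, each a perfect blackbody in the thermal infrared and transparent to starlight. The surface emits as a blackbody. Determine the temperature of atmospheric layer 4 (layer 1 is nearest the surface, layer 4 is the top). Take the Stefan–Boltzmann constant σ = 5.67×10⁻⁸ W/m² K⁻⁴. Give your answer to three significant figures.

Flux at the orbit: S = 1365/(3.98)² = 86.17 W/m².
The effective emission temperature is T_e = [S(1−α)/(4σ)]^¼ = 136.3 K.
The net upward flux σT_e⁴ is constant between every pair of levels, so T_k⁴ = (N+1−k)T_e⁴.
With k = 4: T_4 = (4+1−4)^¼·136.3 K = 136.3 K.

136 K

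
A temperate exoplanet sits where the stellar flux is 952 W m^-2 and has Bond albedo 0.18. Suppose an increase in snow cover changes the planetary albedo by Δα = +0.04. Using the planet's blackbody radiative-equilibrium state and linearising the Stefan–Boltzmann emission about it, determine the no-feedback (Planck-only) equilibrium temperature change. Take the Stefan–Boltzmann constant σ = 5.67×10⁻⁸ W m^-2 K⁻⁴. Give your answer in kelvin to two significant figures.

Reference equilibrium: T_e = [S(1−α)/(4σ)]^(1/4) = 242.2 K.
The change in absorbed flux is Δ[S(1−α)/4] = −SΔα/4 = -9.520 W m^-2.
Planck response: λ_P = 4σT_e³ = 4·5.67×10⁻⁸·(242.2)³ = 3.223 W m^-2/K.
Hence the no-feedback warming is ΔF/(4σT_e³) = -2.95 K.

-3.0 kelvin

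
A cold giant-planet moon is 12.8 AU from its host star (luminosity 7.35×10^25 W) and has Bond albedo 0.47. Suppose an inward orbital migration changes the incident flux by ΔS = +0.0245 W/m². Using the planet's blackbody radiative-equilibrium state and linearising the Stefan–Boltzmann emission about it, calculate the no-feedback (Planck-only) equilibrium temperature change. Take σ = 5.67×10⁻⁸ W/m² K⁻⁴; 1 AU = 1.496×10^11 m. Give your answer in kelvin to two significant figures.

Orbital distance: d = 12.8 AU = 1.915×10^12 m.
S = L/(4πd²) = 1.595 W/m².
Unperturbed T_e = [1.595·(1−0.47)/(4σ)]^¼ = 43.94 K.
Only a fraction (1−α) is absorbed and it's spread over 4πR², so ΔF = (1−α)ΔS/4 = 0.003246 W/m².
The Planck feedback parameter is 4σT_e³ = 0.01924 W/m²/K.
Hence the no-feedback warming is ΔF/(4σT_e³) = 0.169 K.

0.17 kelvin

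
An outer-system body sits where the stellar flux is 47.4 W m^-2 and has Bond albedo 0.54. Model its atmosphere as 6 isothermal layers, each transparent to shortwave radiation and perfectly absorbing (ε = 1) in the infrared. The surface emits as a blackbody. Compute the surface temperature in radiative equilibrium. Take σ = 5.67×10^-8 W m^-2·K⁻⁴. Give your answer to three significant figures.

161 K

OLR = S(1−α)/4 = 5.451 W m^-2; the top layer radiates at T_e = 99.02 K.
For an N-layer opaque stack, T_s⁴ = (N+1)T_e⁴, hence T_s = (7)^(1/4)×99.02 K = 161.1 K.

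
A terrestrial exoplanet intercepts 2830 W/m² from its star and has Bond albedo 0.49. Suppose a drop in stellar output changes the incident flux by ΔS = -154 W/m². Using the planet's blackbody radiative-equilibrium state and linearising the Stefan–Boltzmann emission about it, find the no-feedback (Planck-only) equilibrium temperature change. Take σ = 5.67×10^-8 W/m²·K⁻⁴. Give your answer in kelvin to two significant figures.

Unperturbed T_e = [2830·(1−0.49)/(4σ)]^¼ = 282.4 K.
Only a fraction (1−α) is absorbed and it's spread over 4πR², so ΔF = (1−α)ΔS/4 = -19.64 W/m².
Linearising σT⁴ gives d(σT⁴)/dT = 4σT_e³ = 5.110 W/m² per K.
So ΔT₀ = -19.64/5.110 = -3.84 K.

-3.8 K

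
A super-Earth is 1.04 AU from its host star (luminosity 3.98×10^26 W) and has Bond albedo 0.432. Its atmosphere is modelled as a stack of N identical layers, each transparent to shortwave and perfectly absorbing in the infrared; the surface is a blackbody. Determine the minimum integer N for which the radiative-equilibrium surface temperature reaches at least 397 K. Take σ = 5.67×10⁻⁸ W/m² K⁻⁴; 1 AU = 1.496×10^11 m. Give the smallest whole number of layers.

7

d = 1.04 × 1.496×10^11 m = 1.556×10^11 m.
Flux at the orbit: S = L/(4πd²) = 3.98×10^26/(4π·(1.56×10^11)²) = 1308 W/m².
The effective emission temperature is T_e = [S(1−α)/(4σ)]^¼ = 239.3 K.
Since T_s⁴ = (N+1)T_e⁴, we need N ≥ (T_s/T_e)⁴ − 1 = 6.581.
The minimum whole number is N = 7.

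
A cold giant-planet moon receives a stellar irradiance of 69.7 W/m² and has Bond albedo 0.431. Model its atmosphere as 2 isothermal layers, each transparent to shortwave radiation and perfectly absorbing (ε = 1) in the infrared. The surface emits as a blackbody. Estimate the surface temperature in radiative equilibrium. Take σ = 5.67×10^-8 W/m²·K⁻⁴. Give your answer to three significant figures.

Top-of-atmosphere balance: σT_e⁴ = S(1−α)/4 = 9.915 W/m² → T_e = 115.0 K.
Layer-by-layer balance gives σT_s⁴ = (N+1)σT_e⁴, so T_s = 3^¼·115.0 = 151.3 K.

151 kelvin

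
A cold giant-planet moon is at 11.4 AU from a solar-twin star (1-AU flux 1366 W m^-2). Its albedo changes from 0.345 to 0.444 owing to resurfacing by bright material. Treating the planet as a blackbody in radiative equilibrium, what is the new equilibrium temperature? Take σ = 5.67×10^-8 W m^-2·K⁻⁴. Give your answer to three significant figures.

71.2 K

Irradiance scales as 1/d², so S = 1366 W m^-2 × (1/11.4)² = 10.51 W m^-2.
T₂ = [S(1−α₂)/(4σ)]^(1/4) = [10.51·0.556/(4σ)]^(1/4) = 71.25 K.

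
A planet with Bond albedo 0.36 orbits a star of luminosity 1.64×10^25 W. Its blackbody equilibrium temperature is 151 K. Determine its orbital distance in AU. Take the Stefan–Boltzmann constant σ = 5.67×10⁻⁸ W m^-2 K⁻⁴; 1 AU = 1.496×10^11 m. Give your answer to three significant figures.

The flux needed for this T is 4σT⁴/(1−0.36) = 184.2 W m^-2.
Then d = [L/(4πS)]^(1/2) = 8.417×10^10 m, i.e. 0.5626 AU.

0.563 AU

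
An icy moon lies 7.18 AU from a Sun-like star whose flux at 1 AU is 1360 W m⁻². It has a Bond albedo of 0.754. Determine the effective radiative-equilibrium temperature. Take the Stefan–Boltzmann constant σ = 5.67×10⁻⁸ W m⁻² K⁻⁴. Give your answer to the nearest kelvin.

By the inverse-square law, S = 1360/7.18² = 26.38 W m⁻².
Averaging over the sphere, the absorbed flux is S(1−α)/4 = 1.622 W m⁻².
Balancing against σT⁴: T = (1.622/5.67×10⁻⁸)^(1/4) = 73.14 K.

73 K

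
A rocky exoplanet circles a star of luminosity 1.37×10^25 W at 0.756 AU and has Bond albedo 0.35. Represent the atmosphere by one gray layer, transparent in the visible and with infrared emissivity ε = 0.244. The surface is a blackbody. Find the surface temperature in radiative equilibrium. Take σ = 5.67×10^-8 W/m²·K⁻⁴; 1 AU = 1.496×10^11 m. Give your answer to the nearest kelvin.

129 K

d = 0.756 × 1.496×10^11 m = 1.131×10^11 m.
Flux at the orbit: S = L/(4πd²) = 1.37×10^25/(4π·(1.13×10^11)²) = 85.23 W/m².
The planet radiates to space at T_e = [S(1−α)/(4σ)]^(1/4) = 125.0 K.
Surface balance with a leaky layer gives σT_s⁴ = σT_e⁴·2/(2−ε), so T_s = T_e·[2/(2−0.244)]^(1/4) = 129.2 K.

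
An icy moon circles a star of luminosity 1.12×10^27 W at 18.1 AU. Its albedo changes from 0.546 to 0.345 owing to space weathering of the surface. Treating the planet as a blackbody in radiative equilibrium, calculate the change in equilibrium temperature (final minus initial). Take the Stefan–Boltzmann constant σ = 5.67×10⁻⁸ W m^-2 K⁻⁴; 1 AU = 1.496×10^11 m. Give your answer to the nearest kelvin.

Orbital distance: d = 18.1 AU = 2.708×10^12 m.
Spreading L over a sphere of radius d: S = 1.12×10^27/(4π·2.71×10^12²) = 12.16 W m^-2.
With α = 0.546, T₁ = 70.23 K.
After:  T₂ = [12.16·0.655/(4σ)]^(1/4) = 76.97 K.
Change: 76.97 − 70.23 = 6.740 K.

7 kelvin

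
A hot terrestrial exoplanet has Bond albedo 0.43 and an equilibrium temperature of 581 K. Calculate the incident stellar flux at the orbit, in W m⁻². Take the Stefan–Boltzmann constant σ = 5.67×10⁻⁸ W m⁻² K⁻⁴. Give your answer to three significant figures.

45300 W m⁻²

From S(1−α)/4 = σT⁴: S = 4σT⁴/(1−α).
σT⁴ = 5.67×10⁻⁸·(581)⁴ = 6461 W m⁻².
So S = 4×6461/(1−0.43) = 45340 W m⁻².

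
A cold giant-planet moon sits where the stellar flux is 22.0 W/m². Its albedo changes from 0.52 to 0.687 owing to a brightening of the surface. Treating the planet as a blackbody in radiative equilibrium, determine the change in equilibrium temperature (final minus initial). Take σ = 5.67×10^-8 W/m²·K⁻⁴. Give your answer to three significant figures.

-8.37 K

Initial: T₁ = [S(1−0.52)/(4σ)]^(1/4) = 82.60 K.
Final:   T₂ = [S(1−0.687)/(4σ)]^(1/4) = 74.23 K.
ΔT = T₂ − T₁ = -8.375 K.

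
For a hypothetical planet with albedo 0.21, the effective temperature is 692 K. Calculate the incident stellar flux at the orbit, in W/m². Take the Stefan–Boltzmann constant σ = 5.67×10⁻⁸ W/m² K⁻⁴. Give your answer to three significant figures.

Invert the energy balance for S: S = 4σT⁴/(1−α).
σT⁴ = 5.67×10⁻⁸·(692)⁴ = 13000 W/m².
S = 4·13000/0.79 = 65830 W/m².

65800 W/m²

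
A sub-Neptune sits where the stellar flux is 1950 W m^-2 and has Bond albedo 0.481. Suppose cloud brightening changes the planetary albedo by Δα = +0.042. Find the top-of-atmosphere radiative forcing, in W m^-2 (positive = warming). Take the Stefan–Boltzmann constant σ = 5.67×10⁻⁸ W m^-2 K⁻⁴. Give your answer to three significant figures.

-20.5 W m^-2

ΔF = −(S/4)Δα = −(1950/4)×(+0.042) = -20.48 W m^-2.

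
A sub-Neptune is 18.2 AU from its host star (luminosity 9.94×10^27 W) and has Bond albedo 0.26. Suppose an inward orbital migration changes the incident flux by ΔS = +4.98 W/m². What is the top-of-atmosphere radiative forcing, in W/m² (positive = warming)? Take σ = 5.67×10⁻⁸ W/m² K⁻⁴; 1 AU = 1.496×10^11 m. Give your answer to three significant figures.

d = 18.2 × 1.496×10^11 m = 2.723×10^12 m.
Flux at the orbit: S = L/(4πd²) = 9.94×10^27/(4π·(2.72×10^12)²) = 106.7 W/m².
Only a fraction (1−α) is absorbed and it's spread over 4πR², so ΔF = (1−α)ΔS/4 = 0.9213 W/m².

0.921 W/m²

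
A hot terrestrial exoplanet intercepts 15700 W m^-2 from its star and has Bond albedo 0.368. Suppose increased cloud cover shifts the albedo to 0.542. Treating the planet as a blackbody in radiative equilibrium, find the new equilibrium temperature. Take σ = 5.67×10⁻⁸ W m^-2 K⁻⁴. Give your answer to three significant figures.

With the new albedo, S(1−α₂)/4 = 1798 W m^-2, so T₂ = 422.0 K.

422 K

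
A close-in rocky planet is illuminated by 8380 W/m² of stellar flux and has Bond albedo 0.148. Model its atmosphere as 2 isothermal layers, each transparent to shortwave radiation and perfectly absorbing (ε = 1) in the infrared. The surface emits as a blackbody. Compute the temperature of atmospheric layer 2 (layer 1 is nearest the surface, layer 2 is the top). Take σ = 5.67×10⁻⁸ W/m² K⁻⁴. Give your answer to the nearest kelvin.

421 kelvin

The effective emission temperature is T_e = [S(1−α)/(4σ)]^¼ = 421.2 K.
The net upward flux σT_e⁴ is constant between every pair of levels, so T_k⁴ = (N+1−k)T_e⁴.
With k = 2: T_2 = (2+1−2)^¼·421.2 K = 421.2 K.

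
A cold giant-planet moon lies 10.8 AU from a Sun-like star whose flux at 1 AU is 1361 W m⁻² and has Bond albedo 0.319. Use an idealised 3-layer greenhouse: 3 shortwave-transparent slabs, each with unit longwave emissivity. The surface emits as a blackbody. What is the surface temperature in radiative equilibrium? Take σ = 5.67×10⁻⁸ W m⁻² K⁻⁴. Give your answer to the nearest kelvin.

109 K

Flux at the orbit: S = 1361/(10.8)² = 11.67 W m⁻².
OLR = S(1−α)/4 = 1.987 W m⁻²; the top layer radiates at T_e = 76.94 K.
Layer-by-layer balance gives σT_s⁴ = (N+1)σT_e⁴, so T_s = 4^¼·76.94 = 108.8 K.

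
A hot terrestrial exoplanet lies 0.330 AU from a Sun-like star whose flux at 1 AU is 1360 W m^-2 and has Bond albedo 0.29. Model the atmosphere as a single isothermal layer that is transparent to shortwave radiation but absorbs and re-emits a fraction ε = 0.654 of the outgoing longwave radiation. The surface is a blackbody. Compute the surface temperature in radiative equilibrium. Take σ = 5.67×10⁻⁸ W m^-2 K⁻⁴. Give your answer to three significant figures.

491 K

Irradiance scales as 1/d², so S = 1360 W m^-2 × (1/0.330)² = 12490 W m^-2.
At the top of the atmosphere, σT_e⁴ = S(1−α)/4 = 2217 W m^-2, giving T_e = 444.7 K.
Surface balance with a leaky layer gives σT_s⁴ = σT_e⁴·2/(2−ε), so T_s = T_e·[2/(2−0.654)]^(1/4) = 490.9 K.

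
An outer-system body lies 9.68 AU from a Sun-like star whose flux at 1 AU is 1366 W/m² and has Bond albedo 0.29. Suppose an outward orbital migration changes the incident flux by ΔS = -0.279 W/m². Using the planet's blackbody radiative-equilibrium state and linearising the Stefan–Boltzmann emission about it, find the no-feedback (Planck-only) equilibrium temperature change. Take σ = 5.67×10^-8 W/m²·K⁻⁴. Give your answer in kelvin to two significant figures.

-0.39 K

By the inverse-square law, S = 1366/9.68² = 14.58 W/m².
Reference equilibrium: T_e = [S(1−α)/(4σ)]^(1/4) = 82.19 K.
ΔF = Δ[S(1−α)]/4 = (1−0.29)·-0.279/4 = -0.04952 W/m².
Planck response: λ_P = 4σT_e³ = 4·5.67×10⁻⁸·(82.19)³ = 0.1259 W/m²/K.
Hence the no-feedback warming is ΔF/(4σT_e³) = -0.393 K.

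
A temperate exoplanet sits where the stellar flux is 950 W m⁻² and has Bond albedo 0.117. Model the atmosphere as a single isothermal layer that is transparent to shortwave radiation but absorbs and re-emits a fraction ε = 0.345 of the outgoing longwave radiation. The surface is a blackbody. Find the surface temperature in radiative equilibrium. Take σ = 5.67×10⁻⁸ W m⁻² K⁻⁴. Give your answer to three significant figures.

At the top of the atmosphere, σT_e⁴ = S(1−α)/4 = 209.7 W m⁻², giving T_e = 246.6 K.
The surface balance (absorbed SW + ε·downward IR = σT_s⁴) with T_a⁴ = T_s⁴/2 reduces to T_s = T_e·[2/(2−ε)]^¼ = 258.6 K.

259 K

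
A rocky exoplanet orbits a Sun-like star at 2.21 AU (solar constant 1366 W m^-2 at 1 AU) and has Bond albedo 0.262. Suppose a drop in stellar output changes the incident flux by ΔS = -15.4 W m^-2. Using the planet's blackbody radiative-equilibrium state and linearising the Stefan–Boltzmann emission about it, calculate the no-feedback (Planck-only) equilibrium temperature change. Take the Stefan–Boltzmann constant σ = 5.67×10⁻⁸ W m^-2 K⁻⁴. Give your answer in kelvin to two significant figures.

Irradiance scales as 1/d², so S = 1366 W m^-2 × (1/2.21)² = 279.7 W m^-2.
The baseline emission temperature is T_e = 173.7 K.
ΔF = Δ[S(1−α)]/4 = (1−0.262)·-15.4/4 = -2.841 W m^-2.
Planck response: λ_P = 4σT_e³ = 4·5.67×10⁻⁸·(173.7)³ = 1.188 W m^-2/K.
Hence the no-feedback warming is ΔF/(4σT_e³) = -2.39 K.

-2.4 K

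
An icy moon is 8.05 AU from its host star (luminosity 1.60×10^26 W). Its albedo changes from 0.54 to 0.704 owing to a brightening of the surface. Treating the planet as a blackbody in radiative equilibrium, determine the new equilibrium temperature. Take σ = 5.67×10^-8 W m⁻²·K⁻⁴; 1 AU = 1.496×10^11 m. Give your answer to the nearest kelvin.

58 K

Orbital distance: d = 8.05 AU = 1.204×10^12 m.
Flux at the orbit: S = L/(4πd²) = 1.60×10^26/(4π·(1.20×10^12)²) = 8.779 W m⁻².
New equilibrium: T₂ = [(1−0.704)·8.779/(4σ)]^(1/4) = 58.18 K.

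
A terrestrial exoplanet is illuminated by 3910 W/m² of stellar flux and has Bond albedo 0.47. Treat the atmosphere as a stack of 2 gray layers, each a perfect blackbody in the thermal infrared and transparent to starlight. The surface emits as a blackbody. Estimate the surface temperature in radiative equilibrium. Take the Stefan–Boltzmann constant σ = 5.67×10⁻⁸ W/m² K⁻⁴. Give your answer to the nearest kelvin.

407 K

OLR = S(1−α)/4 = 518.1 W/m²; the top layer radiates at T_e = 309.2 K.
For an N-layer opaque stack, T_s⁴ = (N+1)T_e⁴, hence T_s = (3)^(1/4)×309.2 K = 406.9 K.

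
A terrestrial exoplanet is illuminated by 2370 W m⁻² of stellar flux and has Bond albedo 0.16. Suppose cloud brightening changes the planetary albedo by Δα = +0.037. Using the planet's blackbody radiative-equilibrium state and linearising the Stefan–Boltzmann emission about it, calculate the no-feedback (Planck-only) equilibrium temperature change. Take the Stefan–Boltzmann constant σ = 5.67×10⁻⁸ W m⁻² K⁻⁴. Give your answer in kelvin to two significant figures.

The baseline emission temperature is T_e = 306.1 K.
TOA radiative forcing: ΔF = −S·Δα/4 = −2370·(+0.037)/4 = -21.92 W m⁻².
The Planck feedback parameter is 4σT_e³ = 6.504 W m⁻²/K.
ΔT₀ = ΔF/λ_P = -21.92/6.504 = -3.37 K.

-3.4 K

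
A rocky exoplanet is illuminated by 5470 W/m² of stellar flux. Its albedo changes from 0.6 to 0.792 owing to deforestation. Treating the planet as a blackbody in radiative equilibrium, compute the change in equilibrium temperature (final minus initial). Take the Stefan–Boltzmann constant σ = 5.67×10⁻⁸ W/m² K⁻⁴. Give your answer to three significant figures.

With α = 0.6, T₁ = 313.4 K.
With α = 0.792, T₂ = 266.1 K.
Change: 266.1 − 313.4 = -47.27 K.

-47.3 K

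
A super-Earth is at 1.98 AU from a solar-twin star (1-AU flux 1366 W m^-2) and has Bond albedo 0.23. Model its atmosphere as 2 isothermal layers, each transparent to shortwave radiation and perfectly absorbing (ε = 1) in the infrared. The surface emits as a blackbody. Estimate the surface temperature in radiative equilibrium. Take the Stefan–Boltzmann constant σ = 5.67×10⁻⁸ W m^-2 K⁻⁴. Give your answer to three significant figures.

Irradiance scales as 1/d², so S = 1366 W m^-2 × (1/1.98)² = 348.4 W m^-2.
The effective emission temperature is T_e = [S(1−α)/(4σ)]^¼ = 185.5 K.
For an N-layer opaque stack, T_s⁴ = (N+1)T_e⁴, hence T_s = (3)^(1/4)×185.5 K = 244.1 K.

244 K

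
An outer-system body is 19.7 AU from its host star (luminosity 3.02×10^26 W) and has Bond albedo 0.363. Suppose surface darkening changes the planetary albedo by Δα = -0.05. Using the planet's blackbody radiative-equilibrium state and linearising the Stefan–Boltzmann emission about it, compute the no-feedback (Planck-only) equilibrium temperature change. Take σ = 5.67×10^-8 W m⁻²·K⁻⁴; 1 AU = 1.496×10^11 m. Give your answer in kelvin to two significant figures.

1.0 K

Orbital distance: d = 19.7 AU = 2.947×10^12 m.
Flux at the orbit: S = L/(4πd²) = 3.02×10^26/(4π·(2.95×10^12)²) = 2.767 W m⁻².
Unperturbed T_e = [2.767·(1−0.363)/(4σ)]^¼ = 52.80 K.
TOA radiative forcing: ΔF = −S·Δα/4 = −2.767·(-0.05)/4 = 0.03459 W m⁻².
Planck response: λ_P = 4σT_e³ = 4·5.67×10⁻⁸·(52.80)³ = 0.03338 W m⁻²/K.
So ΔT₀ = 0.03459/0.03338 = 1.04 K.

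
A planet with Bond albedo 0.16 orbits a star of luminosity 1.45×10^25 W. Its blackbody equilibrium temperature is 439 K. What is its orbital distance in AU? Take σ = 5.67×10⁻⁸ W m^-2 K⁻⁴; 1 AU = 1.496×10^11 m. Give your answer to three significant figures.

0.0717 AU

Energy balance gives S = 4σT⁴/(1−α) = 10030 W m^-2.
Then d = [L/(4πS)]^(1/2) = 1.073×10^10 m, i.e. 0.07170 AU.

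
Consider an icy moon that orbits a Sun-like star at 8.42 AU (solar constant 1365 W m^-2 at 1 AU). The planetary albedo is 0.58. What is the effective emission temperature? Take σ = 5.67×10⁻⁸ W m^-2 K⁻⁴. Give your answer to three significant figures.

77.3 K

By the inverse-square law, S = 1365/8.42² = 19.25 W m^-2.
The planet absorbs (1−α)S over its disc πR² and re-emits over 4πR², so the mean absorbed flux is (1−0.58)·19.25/4 = 2.022 W m^-2.
Balancing against σT⁴: T = (2.022/5.67×10⁻⁸)^(1/4) = 77.27 K.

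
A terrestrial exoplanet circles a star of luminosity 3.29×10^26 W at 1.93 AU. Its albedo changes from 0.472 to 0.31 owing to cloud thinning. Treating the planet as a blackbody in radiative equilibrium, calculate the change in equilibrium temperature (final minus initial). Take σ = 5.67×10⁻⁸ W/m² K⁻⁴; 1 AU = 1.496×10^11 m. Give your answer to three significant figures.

11.4 kelvin

Orbital distance: d = 1.93 AU = 2.887×10^11 m.
Spreading L over a sphere of radius d: S = 3.29×10^26/(4π·2.89×10^11²) = 314.1 W/m².
With α = 0.472, T₁ = 164.4 K.
With α = 0.31, T₂ = 175.8 K.
Change: 175.8 − 164.4 = 11.38 K.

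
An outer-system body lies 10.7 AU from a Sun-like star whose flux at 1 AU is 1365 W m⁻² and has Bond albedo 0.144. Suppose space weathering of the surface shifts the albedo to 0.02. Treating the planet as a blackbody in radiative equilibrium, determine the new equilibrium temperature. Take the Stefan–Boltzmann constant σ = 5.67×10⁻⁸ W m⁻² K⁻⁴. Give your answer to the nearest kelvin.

85 K

By the inverse-square law, S = 1365/10.7² = 11.92 W m⁻².
New equilibrium: T₂ = [(1−0.02)·11.92/(4σ)]^(1/4) = 84.72 K.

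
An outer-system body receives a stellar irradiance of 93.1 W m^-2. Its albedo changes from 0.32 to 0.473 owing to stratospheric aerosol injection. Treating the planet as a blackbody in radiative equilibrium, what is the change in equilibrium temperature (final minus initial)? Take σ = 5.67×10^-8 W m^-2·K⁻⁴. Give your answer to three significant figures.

Before: T₁ = [93.10·0.68/(4σ)]^(1/4) = 129.3 K.
After:  T₂ = [93.10·0.527/(4σ)]^(1/4) = 121.3 K.
ΔT = T₂ − T₁ = -7.980 K.

-7.98 kelvin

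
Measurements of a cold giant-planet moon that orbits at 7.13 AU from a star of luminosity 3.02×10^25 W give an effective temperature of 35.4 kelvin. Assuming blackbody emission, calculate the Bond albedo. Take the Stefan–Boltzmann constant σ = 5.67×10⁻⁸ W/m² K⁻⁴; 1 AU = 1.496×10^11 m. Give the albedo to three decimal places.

Orbital distance: d = 7.13 AU = 1.067×10^12 m.
Flux at the orbit: S = L/(4πd²) = 3.02×10^25/(4π·(1.07×10^12)²) = 2.112 W/m².
Energy balance: S(1−α)/4 = σT⁴, so 1−α = 4σT⁴/S.
σT⁴ = 0.08904 W/m², so 4σT⁴ = 0.3562 W/m².
Hence α = 1 − 0.3562/2.112 = 0.8314.

0.831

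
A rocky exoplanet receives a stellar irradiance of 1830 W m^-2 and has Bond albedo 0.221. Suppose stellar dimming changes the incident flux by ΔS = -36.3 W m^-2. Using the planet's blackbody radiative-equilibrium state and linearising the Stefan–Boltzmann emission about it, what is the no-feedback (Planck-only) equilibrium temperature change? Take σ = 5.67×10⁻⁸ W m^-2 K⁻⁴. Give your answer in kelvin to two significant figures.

-1.4 kelvin

Reference equilibrium: T_e = [S(1−α)/(4σ)]^(1/4) = 281.6 K.
TOA radiative forcing: ΔF = (1−α)ΔS/4 = 0.779·(-36.3)/4 = -7.069 W m^-2.
Planck response: λ_P = 4σT_e³ = 4·5.67×10⁻⁸·(281.6)³ = 5.063 W m^-2/K.
So ΔT₀ = -7.069/5.063 = -1.40 K.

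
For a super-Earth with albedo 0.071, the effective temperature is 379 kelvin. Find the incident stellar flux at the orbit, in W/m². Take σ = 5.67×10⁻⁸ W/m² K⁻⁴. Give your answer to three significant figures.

5040 W/m²

From S(1−α)/4 = σT⁴: S = 4σT⁴/(1−α).
σT⁴ = 5.67×10⁻⁸·(379)⁴ = 1170 W/m².
S = 4·1170/0.929 = 5037 W/m².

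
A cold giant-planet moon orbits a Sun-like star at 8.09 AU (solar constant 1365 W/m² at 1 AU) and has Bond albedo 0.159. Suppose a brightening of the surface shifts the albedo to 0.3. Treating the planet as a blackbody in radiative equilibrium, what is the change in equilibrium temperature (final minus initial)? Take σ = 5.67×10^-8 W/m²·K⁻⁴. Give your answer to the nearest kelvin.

-4 kelvin

Flux at the orbit: S = 1365/(8.09)² = 20.86 W/m².
With α = 0.159, T₁ = 93.78 K.
After:  T₂ = [20.86·0.7/(4σ)]^(1/4) = 89.57 K.
Change: 89.57 − 93.78 = -4.205 K.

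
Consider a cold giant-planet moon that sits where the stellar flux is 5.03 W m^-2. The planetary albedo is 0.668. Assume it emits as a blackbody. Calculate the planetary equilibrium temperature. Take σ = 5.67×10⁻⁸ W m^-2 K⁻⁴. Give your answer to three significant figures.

52.1 kelvin

Absorbed flux (global mean): S(1−α)/4 = 5.030·0.332/4 = 0.4175 W m^-2.
In equilibrium σT⁴ equals this, so T = 52.09 K.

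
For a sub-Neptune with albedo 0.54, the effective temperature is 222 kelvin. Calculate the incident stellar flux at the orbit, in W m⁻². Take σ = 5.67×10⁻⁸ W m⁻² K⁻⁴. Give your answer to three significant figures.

1200 W m⁻²

From S(1−α)/4 = σT⁴: S = 4σT⁴/(1−α).
σT⁴ = 5.67×10⁻⁸·(222)⁴ = 137.7 W m⁻².
S = 4·137.7/0.46 = 1198 W m⁻².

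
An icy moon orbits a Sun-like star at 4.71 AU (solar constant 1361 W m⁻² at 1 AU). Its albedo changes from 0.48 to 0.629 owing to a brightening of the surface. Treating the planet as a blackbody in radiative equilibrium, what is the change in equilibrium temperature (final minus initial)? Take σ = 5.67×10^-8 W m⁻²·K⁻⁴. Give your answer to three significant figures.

-8.81 K

By the inverse-square law, S = 1361/4.71² = 61.35 W m⁻².
With α = 0.48, T₁ = 108.9 K.
Final:   T₂ = [S(1−0.629)/(4σ)]^(1/4) = 100.1 K.
ΔT = T₂ − T₁ = -8.815 K.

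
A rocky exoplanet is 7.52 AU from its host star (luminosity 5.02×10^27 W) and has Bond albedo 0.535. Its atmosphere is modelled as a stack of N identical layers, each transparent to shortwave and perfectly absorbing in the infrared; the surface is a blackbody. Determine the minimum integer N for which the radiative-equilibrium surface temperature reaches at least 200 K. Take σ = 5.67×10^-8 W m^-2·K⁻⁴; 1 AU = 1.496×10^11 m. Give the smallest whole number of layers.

2

d = 7.52 × 1.496×10^11 m = 1.125×10^12 m.
Flux at the orbit: S = L/(4πd²) = 5.02×10^27/(4π·(1.12×10^12)²) = 315.6 W m^-2.
The effective emission temperature is T_e = [S(1−α)/(4σ)]^¼ = 159.5 K.
T_s = (N+1)^(1/4)·T_e ≥ 200 K requires N+1 ≥ (T_s/T_e)⁴ = (200/159.5)⁴ = 2.472.
So N ≥ 1.472; the smallest integer is N = 2.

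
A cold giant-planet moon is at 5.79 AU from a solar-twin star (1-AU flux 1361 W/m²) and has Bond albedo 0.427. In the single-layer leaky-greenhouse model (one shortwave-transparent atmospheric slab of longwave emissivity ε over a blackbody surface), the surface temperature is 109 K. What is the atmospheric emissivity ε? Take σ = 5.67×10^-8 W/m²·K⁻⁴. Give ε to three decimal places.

0.547

Irradiance scales as 1/d², so S = 1361 W/m² × (1/5.79)² = 40.60 W/m².
TOA balance gives T_e = 100.6 K.
Inverting T_s⁴ = 2T_e⁴/(2−ε): (T_e/T_s)⁴ = 0.7266, so ε = 2(1 − 0.7266) = 0.5468.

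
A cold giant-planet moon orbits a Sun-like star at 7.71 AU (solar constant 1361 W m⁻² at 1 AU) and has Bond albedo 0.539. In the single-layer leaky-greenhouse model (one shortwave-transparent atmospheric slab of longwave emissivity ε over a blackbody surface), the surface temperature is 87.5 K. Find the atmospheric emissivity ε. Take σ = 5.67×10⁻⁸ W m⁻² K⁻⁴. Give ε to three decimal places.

0.412

By the inverse-square law, S = 1361/7.71² = 22.90 W m⁻².
Effective temperature: T_e = [S(1−α)/(4σ)]^(1/4) = 82.59 K.
T_s⁴ = T_e⁴·2/(2−ε) → ε = 2 − 2(T_e/T_s)⁴ = 2 − 2·(82.59/87.5)⁴ = 0.4122.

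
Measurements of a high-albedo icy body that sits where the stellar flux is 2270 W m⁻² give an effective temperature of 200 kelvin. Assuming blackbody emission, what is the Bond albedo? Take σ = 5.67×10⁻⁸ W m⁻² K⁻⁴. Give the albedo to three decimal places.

0.840

Energy balance: S(1−α)/4 = σT⁴, so 1−α = 4σT⁴/S.
4σT⁴ = 4·5.67×10⁻⁸·(200)⁴ = 362.9 W m⁻².
Hence α = 1 − 362.9/2270 = 0.8401.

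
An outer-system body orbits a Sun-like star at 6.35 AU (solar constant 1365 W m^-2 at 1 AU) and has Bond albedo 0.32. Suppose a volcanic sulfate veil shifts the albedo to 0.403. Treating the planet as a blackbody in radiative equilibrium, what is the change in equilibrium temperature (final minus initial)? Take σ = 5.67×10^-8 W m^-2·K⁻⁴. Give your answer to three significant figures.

-3.21 kelvin

Flux at the orbit: S = 1365/(6.35)² = 33.85 W m^-2.
Initial: T₁ = [S(1−0.32)/(4σ)]^(1/4) = 100.4 K.
Final:   T₂ = [S(1−0.403)/(4σ)]^(1/4) = 97.16 K.
Change: 97.16 − 100.4 = -3.214 K.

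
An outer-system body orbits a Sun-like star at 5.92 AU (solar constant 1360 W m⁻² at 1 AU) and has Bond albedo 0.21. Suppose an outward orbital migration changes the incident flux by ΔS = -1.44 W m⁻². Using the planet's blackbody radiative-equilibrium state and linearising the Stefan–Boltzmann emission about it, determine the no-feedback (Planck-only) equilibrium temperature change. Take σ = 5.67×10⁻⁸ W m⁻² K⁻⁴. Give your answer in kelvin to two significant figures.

-1.0 kelvin

Irradiance scales as 1/d², so S = 1360 W m⁻² × (1/5.92)² = 38.81 W m⁻².
Reference equilibrium: T_e = [S(1−α)/(4σ)]^(1/4) = 107.8 K.
Only a fraction (1−α) is absorbed and it's spread over 4πR², so ΔF = (1−α)ΔS/4 = -0.2844 W m⁻².
The Planck feedback parameter is 4σT_e³ = 0.2843 W m⁻²/K.
So ΔT₀ = -0.2844/0.2843 = -1.00 K.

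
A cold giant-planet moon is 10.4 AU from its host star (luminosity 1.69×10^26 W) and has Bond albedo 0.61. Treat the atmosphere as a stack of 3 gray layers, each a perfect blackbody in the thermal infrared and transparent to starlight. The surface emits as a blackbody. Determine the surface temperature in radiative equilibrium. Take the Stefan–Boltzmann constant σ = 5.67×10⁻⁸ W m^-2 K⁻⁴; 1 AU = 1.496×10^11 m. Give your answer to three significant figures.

78.6 K

Orbital distance: d = 10.4 AU = 1.556×10^12 m.
Flux at the orbit: S = L/(4πd²) = 1.69×10^26/(4π·(1.56×10^12)²) = 5.556 W m^-2.
OLR = S(1−α)/4 = 0.5417 W m^-2; the top layer radiates at T_e = 55.60 K.
Layer-by-layer balance gives σT_s⁴ = (N+1)σT_e⁴, so T_s = 4^¼·55.60 = 78.62 K.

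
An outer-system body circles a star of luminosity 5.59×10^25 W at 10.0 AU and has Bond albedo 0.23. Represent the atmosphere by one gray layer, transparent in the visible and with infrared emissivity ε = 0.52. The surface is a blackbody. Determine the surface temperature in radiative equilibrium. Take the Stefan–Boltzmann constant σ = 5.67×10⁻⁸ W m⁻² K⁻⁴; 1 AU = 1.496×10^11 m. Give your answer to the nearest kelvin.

55 K

d = 10.0 × 1.496×10^11 m = 1.496×10^12 m.
Spreading L over a sphere of radius d: S = 5.59×10^25/(4π·1.50×10^12²) = 1.988 W m⁻².
The planet radiates to space at T_e = [S(1−α)/(4σ)]^(1/4) = 50.97 K.
The surface balance (absorbed SW + ε·downward IR = σT_s⁴) with T_a⁴ = T_s⁴/2 reduces to T_s = T_e·[2/(2−ε)]^¼ = 54.95 K.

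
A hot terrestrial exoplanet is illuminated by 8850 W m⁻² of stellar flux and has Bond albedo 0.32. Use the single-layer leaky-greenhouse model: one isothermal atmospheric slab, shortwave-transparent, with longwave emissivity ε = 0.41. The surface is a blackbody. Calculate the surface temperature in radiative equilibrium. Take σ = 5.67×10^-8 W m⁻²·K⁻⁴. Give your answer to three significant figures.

Effective emission temperature (TOA balance): σT_e⁴ = S(1−α)/4 = 1504 W m⁻² → T_e = 403.6 K.
Surface balance with a leaky layer gives σT_s⁴ = σT_e⁴·2/(2−ε), so T_s = T_e·[2/(2−0.41)]^(1/4) = 427.4 K.

427 K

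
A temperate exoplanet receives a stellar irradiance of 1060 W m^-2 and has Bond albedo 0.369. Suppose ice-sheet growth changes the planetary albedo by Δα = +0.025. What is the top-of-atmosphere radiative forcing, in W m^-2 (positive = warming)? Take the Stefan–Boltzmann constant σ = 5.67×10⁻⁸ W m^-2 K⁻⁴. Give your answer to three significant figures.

The change in absorbed flux is Δ[S(1−α)/4] = −SΔα/4 = -6.625 W m^-2.

-6.62 W m^-2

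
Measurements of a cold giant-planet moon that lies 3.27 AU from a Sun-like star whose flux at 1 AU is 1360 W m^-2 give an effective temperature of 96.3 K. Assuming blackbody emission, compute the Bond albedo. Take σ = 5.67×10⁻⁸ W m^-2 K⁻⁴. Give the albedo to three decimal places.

Irradiance scales as 1/d², so S = 1360 W m^-2 × (1/3.27)² = 127.2 W m^-2.
Rearranging the radiative balance, α = 1 − 4σT⁴/S.
4σT⁴ = 4·5.67×10⁻⁸·(96.3)⁴ = 19.51 W m^-2.
1−α = 19.51/127.2 = 0.1534, so α = 0.8466.

0.847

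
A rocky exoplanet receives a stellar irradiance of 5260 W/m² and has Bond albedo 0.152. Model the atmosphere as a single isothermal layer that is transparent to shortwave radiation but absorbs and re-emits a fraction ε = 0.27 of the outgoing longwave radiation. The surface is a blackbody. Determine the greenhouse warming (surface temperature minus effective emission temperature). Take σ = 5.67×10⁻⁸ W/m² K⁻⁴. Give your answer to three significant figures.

At the top of the atmosphere, σT_e⁴ = S(1−α)/4 = 1115 W/m², giving T_e = 374.5 K.
The surface balance (absorbed SW + ε·downward IR = σT_s⁴) with T_a⁴ = T_s⁴/2 reduces to T_s = T_e·[2/(2−ε)]^¼ = 388.3 K.
Greenhouse warming: T_s − T_e = 13.83 K.

13.8 K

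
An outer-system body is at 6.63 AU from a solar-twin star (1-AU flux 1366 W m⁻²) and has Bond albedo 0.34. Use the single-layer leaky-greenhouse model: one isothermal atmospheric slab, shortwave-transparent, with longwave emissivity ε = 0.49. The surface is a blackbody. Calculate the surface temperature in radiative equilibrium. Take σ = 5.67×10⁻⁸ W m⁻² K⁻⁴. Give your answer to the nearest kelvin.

Irradiance scales as 1/d², so S = 1366 W m⁻² × (1/6.63)² = 31.08 W m⁻².
The planet radiates to space at T_e = [S(1−α)/(4σ)]^(1/4) = 97.52 K.
Surface balance with a leaky layer gives σT_s⁴ = σT_e⁴·2/(2−ε), so T_s = T_e·[2/(2−0.49)]^(1/4) = 104.6 K.

105 K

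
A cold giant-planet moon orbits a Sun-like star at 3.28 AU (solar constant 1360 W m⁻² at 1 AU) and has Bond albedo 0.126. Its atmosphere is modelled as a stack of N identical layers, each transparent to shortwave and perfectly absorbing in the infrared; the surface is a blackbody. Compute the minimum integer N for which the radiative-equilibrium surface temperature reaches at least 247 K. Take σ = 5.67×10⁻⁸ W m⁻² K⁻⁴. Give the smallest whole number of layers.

7

Flux at the orbit: S = 1360/(3.28)² = 126.4 W m⁻².
The effective emission temperature is T_e = [S(1−α)/(4σ)]^¼ = 148.6 K.
T_s = (N+1)^(1/4)·T_e ≥ 247 K requires N+1 ≥ (T_s/T_e)⁴ = (247/148.6)⁴ = 7.641.
The minimum whole number is N = 7.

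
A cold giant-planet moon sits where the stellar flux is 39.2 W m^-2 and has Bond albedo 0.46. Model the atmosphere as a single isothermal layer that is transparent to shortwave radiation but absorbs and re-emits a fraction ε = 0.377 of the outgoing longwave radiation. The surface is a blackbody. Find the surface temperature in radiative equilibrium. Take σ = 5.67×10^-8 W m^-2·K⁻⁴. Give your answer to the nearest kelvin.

104 K

The planet radiates to space at T_e = [S(1−α)/(4σ)]^(1/4) = 98.29 K.
For a single slab of emissivity ε, T_s⁴ = 2T_e⁴/(2−ε); thus T_s = 98.29·(1.232)^(1/4) = 103.6 K.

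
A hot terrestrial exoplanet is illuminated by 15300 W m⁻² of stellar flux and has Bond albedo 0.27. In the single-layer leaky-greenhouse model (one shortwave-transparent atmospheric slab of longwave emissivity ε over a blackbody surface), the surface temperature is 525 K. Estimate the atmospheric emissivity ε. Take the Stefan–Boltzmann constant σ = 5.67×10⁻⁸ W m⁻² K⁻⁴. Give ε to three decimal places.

Effective temperature: T_e = [S(1−α)/(4σ)]^(1/4) = 471.1 K.
T_s⁴ = T_e⁴·2/(2−ε) → ε = 2 − 2(T_e/T_s)⁴ = 2 − 2·(471.1/525)⁴ = 0.7035.

0.704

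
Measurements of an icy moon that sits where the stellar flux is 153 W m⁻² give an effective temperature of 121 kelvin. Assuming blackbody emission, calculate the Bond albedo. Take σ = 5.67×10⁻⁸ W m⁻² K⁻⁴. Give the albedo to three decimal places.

0.682

Energy balance: S(1−α)/4 = σT⁴, so 1−α = 4σT⁴/S.
4σT⁴ = 4·5.67×10⁻⁸·(121)⁴ = 48.62 W m⁻².
Hence α = 1 − 48.62/153.0 = 0.6822.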